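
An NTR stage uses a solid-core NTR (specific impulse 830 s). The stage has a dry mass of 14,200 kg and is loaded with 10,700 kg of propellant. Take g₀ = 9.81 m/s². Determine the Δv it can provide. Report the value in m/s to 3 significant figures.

v_e = Isp · g₀ = 830 × 9.81 = 8142.3 m/s.
m₀ = m_dry + m_prop = 14,200 + 10,700 = 24,900 kg.
Using Δv = v_e ln(m₀/m_f): Δv = v_e · ln(m₀/m_f) = 8142.3 × ln(1.754) = 8142.3 × 0.5616 ≈ 4572.9 m/s.

Δv ≈ 4570 m/s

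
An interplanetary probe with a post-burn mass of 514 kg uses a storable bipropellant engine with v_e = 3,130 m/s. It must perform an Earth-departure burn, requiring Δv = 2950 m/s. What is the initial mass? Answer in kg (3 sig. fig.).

By the Tsiolkovsky rocket equation, m₀/m_f = exp(Δv / v_e) = exp(2950 / 3130.0) = exp(0.9425) = 2.5664.
m₀ = m_f × 2.5664 = 514 × 2.5664 = 1,319.13 kg.

initial mass ≈ 1320 kg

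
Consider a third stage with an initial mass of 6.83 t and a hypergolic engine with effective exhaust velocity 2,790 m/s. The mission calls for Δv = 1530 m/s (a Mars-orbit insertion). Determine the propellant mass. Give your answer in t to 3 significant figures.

propellant mass ≈ 2.88 t

m₀/m_f = exp(Δv / v_e) = exp(1530 / 2790.0) = exp(0.5484) = 1.7305.
m_f = 6.83 / 1.7305 = 3.94684 t, so propellant = m₀ − m_f = 6.83 − 3.94684 = 2.88316 t.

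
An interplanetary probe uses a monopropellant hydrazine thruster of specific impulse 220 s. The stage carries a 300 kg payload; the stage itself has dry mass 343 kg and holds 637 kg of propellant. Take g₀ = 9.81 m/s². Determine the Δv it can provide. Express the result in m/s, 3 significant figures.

v_e = Isp · g₀ = 220 × 9.81 = 2158.2 m/s.
m₀ = payload + dry + propellant = 300 + 343 + 637 = 1,280 kg.
m_f = payload + dry = 300 + 343 = 643 kg.
Δv = v_e · ln(m₀/m_f) = 2158.2 × ln(1.991) = 2158.2 × 0.6885 ≈ 1485.9 m/s.

Δv ≈ 1490 m/s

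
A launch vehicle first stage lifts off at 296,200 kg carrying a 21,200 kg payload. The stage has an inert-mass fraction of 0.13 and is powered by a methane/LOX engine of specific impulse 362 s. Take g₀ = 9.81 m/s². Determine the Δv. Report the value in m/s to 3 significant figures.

Δv ≈ 5860 m/s

Stage wet mass = m₀ − payload = 296,200 − 21,200 = 275,000 kg.
Stage dry mass = ε × stage wet mass = 0.13 × 275,000 = 35,750 kg.
Burnout mass m_f = stage dry + payload = 35,750 + 21,200 = 56,950 kg.
v_e = Isp · g₀ = 362 × 9.81 = 3551.2 m/s.
Δv = v_e · ln(296,200/56,950) = 3551.2 × ln(5.201) = 3551.2 × 1.6489 ≈ 5855 m/s.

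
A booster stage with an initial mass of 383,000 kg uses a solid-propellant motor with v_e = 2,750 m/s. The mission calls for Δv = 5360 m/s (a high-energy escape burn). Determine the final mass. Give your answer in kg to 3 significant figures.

By the Tsiolkovsky rocket equation, m₀/m_f = exp(Δv / v_e) = exp(5360 / 2750.0) = exp(1.9491) = 7.0223.
m_f = m₀ / 7.0223 = 383,000 / 7.0223 = 54,540.5 kg.

final mass ≈ 54500 kg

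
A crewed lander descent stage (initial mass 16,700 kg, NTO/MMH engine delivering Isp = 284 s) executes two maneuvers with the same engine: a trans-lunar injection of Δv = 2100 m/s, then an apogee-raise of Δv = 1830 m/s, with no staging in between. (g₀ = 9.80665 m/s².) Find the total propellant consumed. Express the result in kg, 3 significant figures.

v_e = Isp · g₀ = 284 × 9.80665 = 2785.1 m/s.
After the first burn: m = 16700 × exp(−2100/2785.1) = 16700 × 0.47047 = 7,856.85 kg.
After the second burn: m = 7,856.85 × exp(−1830/2785.1) = 7,856.85 × 0.51837 = 4,072.76 kg.
Total propellant = m₀ − m_final = 16700 − 4,072.76 = 12,627.24 kg.

total propellant consumed ≈ 12600 kg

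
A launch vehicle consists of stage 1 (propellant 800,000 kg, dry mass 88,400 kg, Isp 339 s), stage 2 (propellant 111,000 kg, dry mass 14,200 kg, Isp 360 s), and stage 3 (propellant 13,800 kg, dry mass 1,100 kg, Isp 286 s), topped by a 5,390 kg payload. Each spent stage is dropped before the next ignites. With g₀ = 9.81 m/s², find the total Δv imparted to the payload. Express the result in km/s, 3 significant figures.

Δv ≈ 13.2 km/s

Ignition mass of stage 1 = 800,000+88,400 + 111,000+14,200 + 13,800+1,100 + 5,390 = 1,033,890 kg.
Stage 1: m₀ = 1,033,890 kg, m_f = 1,033,890 − 800,000 = 233,890 kg; Δv = 339×9.81×ln(4.42) = 3325.6×1.4862 ≈ 4943 m/s.
Stage 2: m₀ = 145,490 kg, m_f = 145,490 − 111,000 = 34,490 kg; Δv = 360×9.81×ln(4.218) = 3531.6×1.4394 ≈ 5084 m/s.
Stage 3: m₀ = 20,290 kg, m_f = 20,290 − 13,800 = 6,490 kg; Δv = 286×9.81×ln(3.126) = 2805.7×1.1399 ≈ 3198 m/s.
Total Δv = 4943 + 5084 + 3198 = 13225 m/s.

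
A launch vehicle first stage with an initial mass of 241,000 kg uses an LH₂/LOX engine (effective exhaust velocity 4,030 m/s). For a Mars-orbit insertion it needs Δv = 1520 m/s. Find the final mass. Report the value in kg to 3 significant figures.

final mass ≈ 165000 kg

Using Δv = v_e ln(m₀/m_f): m₀/m_f = exp(Δv / v_e) = exp(1520 / 4030.0) = exp(0.3772) = 1.4582.
m_f = m₀ / 1.4582 = 241,000 / 1.4582 = 165,272 kg.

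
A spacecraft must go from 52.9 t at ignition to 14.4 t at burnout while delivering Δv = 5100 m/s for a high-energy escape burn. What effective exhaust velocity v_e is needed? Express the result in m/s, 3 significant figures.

ln(m₀/m_f) = ln(52900/14400) = ln(3.674) = 1.3012.
v_e = Δv / ln(m₀/m_f) = 5100 / 1.3012 = 3919.5 m/s.

v_e ≈ 3920 m/s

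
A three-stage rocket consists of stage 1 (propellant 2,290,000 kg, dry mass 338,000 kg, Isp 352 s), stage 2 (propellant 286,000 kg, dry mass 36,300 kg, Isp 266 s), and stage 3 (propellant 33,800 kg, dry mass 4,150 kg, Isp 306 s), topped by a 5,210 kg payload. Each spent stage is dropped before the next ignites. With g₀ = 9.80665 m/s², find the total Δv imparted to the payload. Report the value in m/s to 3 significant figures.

Ignition mass of stage 1 = 2,290,000+338,000 + 286,000+36,300 + 33,800+4,150 + 5,210 = 2,993,460 kg.
Stage 1: m₀ = 2,993,460 kg, m_f = 2,993,460 − 2,290,000 = 703,460 kg; Δv = 352×9.80665×ln(4.255) = 3451.9×1.4482 ≈ 4999 m/s.
Stage 2: m₀ = 365,460 kg, m_f = 365,460 − 286,000 = 79,460 kg; Δv = 266×9.80665×ln(4.599) = 2608.6×1.5259 ≈ 3980 m/s.
Stage 3: m₀ = 43,160 kg, m_f = 43,160 − 33,800 = 9,360 kg; Δv = 306×9.80665×ln(4.611) = 3000.8×1.5285 ≈ 4587 m/s.
Total Δv = 4999 + 3980 + 4587 = 13566 m/s.

Δv ≈ 13600 m/s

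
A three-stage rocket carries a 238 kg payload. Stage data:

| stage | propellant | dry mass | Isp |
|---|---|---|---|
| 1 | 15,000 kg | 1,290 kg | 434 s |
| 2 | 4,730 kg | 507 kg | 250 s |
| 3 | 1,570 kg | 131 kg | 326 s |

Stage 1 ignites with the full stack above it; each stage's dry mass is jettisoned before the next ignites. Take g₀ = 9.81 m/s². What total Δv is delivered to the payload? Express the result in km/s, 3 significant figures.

Ignition mass of stage 1 = 15,000+1,290 + 4,730+507 + 1,570+131 + 238 = 23,466 kg.
Stage 1: m₀ = 23,466 kg, m_f = 23,466 − 15,000 = 8,466 kg; Δv = 434×9.81×ln(2.772) = 4257.5×1.0195 ≈ 4341 m/s.
Stage 2: m₀ = 7,176 kg, m_f = 7,176 − 4,730 = 2,446 kg; Δv = 250×9.81×ln(2.934) = 2452.5×1.0763 ≈ 2640 m/s.
Stage 3: m₀ = 1,939 kg, m_f = 1,939 − 1,570 = 369 kg; Δv = 326×9.81×ln(5.255) = 3198.1×1.6591 ≈ 5306 m/s.
Total Δv = 4341 + 2640 + 5306 = 12287 m/s.

Δv ≈ 12.3 km/s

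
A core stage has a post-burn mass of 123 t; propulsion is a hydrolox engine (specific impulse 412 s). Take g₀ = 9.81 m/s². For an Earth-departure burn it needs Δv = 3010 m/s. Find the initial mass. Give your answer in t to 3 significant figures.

initial mass ≈ 259 t

v_e = Isp · g₀ = 412 × 9.81 = 4041.7 m/s.
From the ideal rocket equation, m₀/m_f = exp(Δv / v_e) = exp(3010 / 4041.7) = exp(0.7447) = 2.1059.
m₀ = m_f × 2.1059 = 123 × 2.1059 = 259.026 t.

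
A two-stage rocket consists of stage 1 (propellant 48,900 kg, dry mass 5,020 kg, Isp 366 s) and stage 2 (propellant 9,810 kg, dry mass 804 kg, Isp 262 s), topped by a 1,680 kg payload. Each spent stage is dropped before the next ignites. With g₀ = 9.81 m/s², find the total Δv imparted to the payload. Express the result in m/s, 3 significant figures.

Δv ≈ 8930 m/s

Ignition mass of stage 1 = 48,900+5,020 + 9,810+804 + 1,680 = 66,214 kg.
Stage 1: m₀ = 66,214 kg, m_f = 66,214 − 48,900 = 17,314 kg; Δv = 366×9.81×ln(3.824) = 3590.5×1.3414 ≈ 4816 m/s.
Stage 2: m₀ = 12,294 kg, m_f = 12,294 − 9,810 = 2,484 kg; Δv = 262×9.81×ln(4.949) = 2570.2×1.5992 ≈ 4110 m/s.
Total Δv = 4816 + 4110 = 8926 m/s.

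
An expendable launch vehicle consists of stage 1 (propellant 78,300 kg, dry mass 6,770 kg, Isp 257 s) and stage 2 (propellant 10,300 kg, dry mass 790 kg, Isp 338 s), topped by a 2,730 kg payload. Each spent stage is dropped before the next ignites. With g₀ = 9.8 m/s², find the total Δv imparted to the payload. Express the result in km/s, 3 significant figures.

Ignition mass of stage 1 = 78,300+6,770 + 10,300+790 + 2,730 = 98,890 kg.
Stage 1: m₀ = 98,890 kg, m_f = 98,890 − 78,300 = 20,590 kg; Δv = 257×9.8×ln(4.803) = 2518.6×1.5692 ≈ 3952 m/s.
Stage 2: m₀ = 13,820 kg, m_f = 13,820 − 10,300 = 3,520 kg; Δv = 338×9.8×ln(3.926) = 3312.4×1.3677 ≈ 4530 m/s.
Total Δv = 3952 + 4530 = 8482 m/s.

Δv ≈ 8.48 km/s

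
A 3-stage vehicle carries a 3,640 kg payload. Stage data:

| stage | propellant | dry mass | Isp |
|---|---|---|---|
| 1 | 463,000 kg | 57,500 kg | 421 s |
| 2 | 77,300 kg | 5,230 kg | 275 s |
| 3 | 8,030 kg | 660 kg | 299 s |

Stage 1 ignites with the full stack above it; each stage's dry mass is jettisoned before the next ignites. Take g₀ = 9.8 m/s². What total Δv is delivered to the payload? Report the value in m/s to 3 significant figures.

Δv ≈ 13400 m/s

Ignition mass of stage 1 = 463,000+57,500 + 77,300+5,230 + 8,030+660 + 3,640 = 615,360 kg.
Stage 1: m₀ = 615,360 kg, m_f = 615,360 − 463,000 = 152,360 kg; Δv = 421×9.8×ln(4.039) = 4125.8×1.3960 ≈ 5759 m/s.
Stage 2: m₀ = 94,860 kg, m_f = 94,860 − 77,300 = 17,560 kg; Δv = 275×9.8×ln(5.402) = 2695.0×1.6868 ≈ 4546 m/s.
Stage 3: m₀ = 12,330 kg, m_f = 12,330 − 8,030 = 4,300 kg; Δv = 299×9.8×ln(2.867) = 2930.2×1.0534 ≈ 3087 m/s.
Total Δv = 5759 + 4546 + 3087 = 13392 m/s.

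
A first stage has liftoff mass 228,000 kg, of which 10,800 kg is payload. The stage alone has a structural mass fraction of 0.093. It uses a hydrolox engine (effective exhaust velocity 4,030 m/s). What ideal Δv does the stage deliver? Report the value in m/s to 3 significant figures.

Δv ≈ 8040 m/s

Stage wet mass = m₀ − payload = 228,000 − 10,800 = 217,200 kg.
Stage dry mass = ε × stage wet mass = 0.093 × 217,200 = 20,199.6 kg.
Burnout mass m_f = stage dry + payload = 20,199.6 + 10,800 = 30,999.6 kg.
By the Tsiolkovsky rocket equation, Δv = v_e · ln(228,000/30,999.6) = 4030.0 × ln(7.355) = 4030.0 × 1.9954 ≈ 8041 m/s.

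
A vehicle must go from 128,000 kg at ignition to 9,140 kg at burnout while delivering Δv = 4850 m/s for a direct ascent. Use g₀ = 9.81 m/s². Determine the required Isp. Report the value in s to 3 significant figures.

Isp ≈ 187 s

ln(m₀/m_f) = ln(128000/9140) = ln(14) = 2.6394.
From the ideal rocket equation, v_e = Δv / ln(m₀/m_f) = 4850 / 2.6394 = 1837.6 m/s.
Isp = v_e / g₀ = 1837.6 / 9.81 = 187.3 s.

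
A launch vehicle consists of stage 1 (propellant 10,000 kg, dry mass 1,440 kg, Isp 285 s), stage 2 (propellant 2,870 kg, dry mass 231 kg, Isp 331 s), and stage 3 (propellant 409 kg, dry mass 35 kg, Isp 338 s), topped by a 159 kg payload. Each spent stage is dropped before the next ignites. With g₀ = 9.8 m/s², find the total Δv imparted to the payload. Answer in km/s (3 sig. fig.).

Ignition mass of stage 1 = 10,000+1,440 + 2,870+231 + 409+35 + 159 = 15,144 kg.
Stage 1: m₀ = 15,144 kg, m_f = 15,144 − 10,000 = 5,144 kg; Δv = 285×9.8×ln(2.944) = 2793.0×1.0798 ≈ 3016 m/s.
Stage 2: m₀ = 3,704 kg, m_f = 3,704 − 2,870 = 834 kg; Δv = 331×9.8×ln(4.441) = 3243.8×1.4909 ≈ 4836 m/s.
Stage 3: m₀ = 603 kg, m_f = 603 − 409 = 194 kg; Δv = 338×9.8×ln(3.108) = 3312.4×1.1341 ≈ 3756 m/s.
Total Δv = 3016 + 4836 + 3756 = 11608 m/s.

Δv ≈ 11.6 km/s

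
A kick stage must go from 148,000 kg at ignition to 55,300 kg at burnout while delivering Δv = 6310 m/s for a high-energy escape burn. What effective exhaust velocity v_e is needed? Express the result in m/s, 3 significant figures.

v_e ≈ 6410 m/s

ln(m₀/m_f) = ln(148000/55300) = ln(2.676) = 0.9844.
v_e = Δv / ln(m₀/m_f) = 6310 / 0.9844 = 6409.7 m/s.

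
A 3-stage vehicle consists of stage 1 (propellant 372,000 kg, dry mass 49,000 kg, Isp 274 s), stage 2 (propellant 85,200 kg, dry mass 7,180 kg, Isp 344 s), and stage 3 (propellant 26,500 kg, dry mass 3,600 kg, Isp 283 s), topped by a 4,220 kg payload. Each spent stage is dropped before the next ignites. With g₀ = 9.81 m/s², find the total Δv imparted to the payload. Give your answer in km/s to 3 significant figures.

Δv ≈ 10.9 km/s

Ignition mass of stage 1 = 372,000+49,000 + 85,200+7,180 + 26,500+3,600 + 4,220 = 547,700 kg.
Stage 1: m₀ = 547,700 kg, m_f = 547,700 − 372,000 = 175,700 kg; Δv = 274×9.81×ln(3.117) = 2687.9×1.1369 ≈ 3056 m/s.
Stage 2: m₀ = 126,700 kg, m_f = 126,700 − 85,200 = 41,500 kg; Δv = 344×9.81×ln(3.053) = 3374.6×1.1161 ≈ 3767 m/s.
Stage 3: m₀ = 34,320 kg, m_f = 34,320 − 26,500 = 7,820 kg; Δv = 283×9.81×ln(4.389) = 2776.2×1.4790 ≈ 4106 m/s.
Total Δv = 3056 + 3767 + 4106 = 10929 m/s.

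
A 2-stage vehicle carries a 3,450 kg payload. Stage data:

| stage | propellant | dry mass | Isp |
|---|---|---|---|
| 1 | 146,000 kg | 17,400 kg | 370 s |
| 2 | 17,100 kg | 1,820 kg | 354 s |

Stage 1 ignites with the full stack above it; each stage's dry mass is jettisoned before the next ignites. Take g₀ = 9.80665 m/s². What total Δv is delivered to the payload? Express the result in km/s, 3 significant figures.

Δv ≈ 10.6 km/s

Ignition mass of stage 1 = 146,000+17,400 + 17,100+1,820 + 3,450 = 185,770 kg.
Stage 1: m₀ = 185,770 kg, m_f = 185,770 − 146,000 = 39,770 kg; Δv = 370×9.80665×ln(4.671) = 3628.5×1.5414 ≈ 5593 m/s.
Stage 2: m₀ = 22,370 kg, m_f = 22,370 − 17,100 = 5,270 kg; Δv = 354×9.80665×ln(4.245) = 3471.6×1.4457 ≈ 5019 m/s.
Total Δv = 5593 + 5019 = 10612 m/s.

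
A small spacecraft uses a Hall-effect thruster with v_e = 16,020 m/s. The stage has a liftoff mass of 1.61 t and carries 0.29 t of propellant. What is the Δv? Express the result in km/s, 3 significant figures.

Δv ≈ 3.18 km/s

m_f = m₀ − m_prop = 1.61 − 0.29 = 1.32 t.
Δv = v_e · ln(m₀/m_f) = 16020.0 × ln(1.22) = 16020.0 × 0.1986 ≈ 3181.6 m/s.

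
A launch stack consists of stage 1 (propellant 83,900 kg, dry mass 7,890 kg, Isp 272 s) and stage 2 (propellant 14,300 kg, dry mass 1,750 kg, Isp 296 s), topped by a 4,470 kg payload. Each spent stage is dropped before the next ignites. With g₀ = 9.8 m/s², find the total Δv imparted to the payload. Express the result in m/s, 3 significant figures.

Δv ≈ 7130 m/s

Ignition mass of stage 1 = 83,900+7,890 + 14,300+1,750 + 4,470 = 112,310 kg.
Stage 1: m₀ = 112,310 kg, m_f = 112,310 − 83,900 = 28,410 kg; Δv = 272×9.8×ln(3.953) = 2665.6×1.3745 ≈ 3664 m/s.
Stage 2: m₀ = 20,520 kg, m_f = 20,520 − 14,300 = 6,220 kg; Δv = 296×9.8×ln(3.299) = 2900.8×1.1936 ≈ 3462 m/s.
Total Δv = 3664 + 3462 = 7126 m/s.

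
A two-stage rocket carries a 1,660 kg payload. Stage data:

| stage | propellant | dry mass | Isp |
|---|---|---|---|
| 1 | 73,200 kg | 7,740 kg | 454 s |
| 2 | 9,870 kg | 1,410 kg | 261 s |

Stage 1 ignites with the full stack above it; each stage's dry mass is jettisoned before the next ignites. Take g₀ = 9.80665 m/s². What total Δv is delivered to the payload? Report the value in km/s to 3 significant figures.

Δv ≈ 10.4 km/s

Ignition mass of stage 1 = 73,200+7,740 + 9,870+1,410 + 1,660 = 93,880 kg.
Stage 1: m₀ = 93,880 kg, m_f = 93,880 − 73,200 = 20,680 kg; Δv = 454×9.80665×ln(4.54) = 4452.2×1.5129 ≈ 6736 m/s.
Stage 2: m₀ = 12,940 kg, m_f = 12,940 − 9,870 = 3,070 kg; Δv = 261×9.80665×ln(4.215) = 2559.5×1.4386 ≈ 3682 m/s.
Total Δv = 6736 + 3682 = 10418 m/s.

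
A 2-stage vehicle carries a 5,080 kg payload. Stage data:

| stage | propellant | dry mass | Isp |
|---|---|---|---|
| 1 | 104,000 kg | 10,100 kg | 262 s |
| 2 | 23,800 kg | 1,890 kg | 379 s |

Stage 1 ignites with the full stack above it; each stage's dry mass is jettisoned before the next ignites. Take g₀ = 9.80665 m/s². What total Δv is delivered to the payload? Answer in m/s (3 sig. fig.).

Ignition mass of stage 1 = 104,000+10,100 + 23,800+1,890 + 5,080 = 144,870 kg.
Stage 1: m₀ = 144,870 kg, m_f = 144,870 − 104,000 = 40,870 kg; Δv = 262×9.80665×ln(3.545) = 2569.3×1.2654 ≈ 3251 m/s.
Stage 2: m₀ = 30,770 kg, m_f = 30,770 − 23,800 = 6,970 kg; Δv = 379×9.80665×ln(4.415) = 3716.7×1.4849 ≈ 5519 m/s.
Total Δv = 3251 + 5519 = 8770 m/s.

Δv ≈ 8770 m/s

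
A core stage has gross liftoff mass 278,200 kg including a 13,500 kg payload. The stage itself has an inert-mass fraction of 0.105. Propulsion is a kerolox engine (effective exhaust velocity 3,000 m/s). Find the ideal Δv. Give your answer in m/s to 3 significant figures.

Δv ≈ 5720 m/s

Stage wet mass = m₀ − payload = 278,200 − 13,500 = 264,700 kg.
Stage dry mass = ε × stage wet mass = 0.105 × 264,700 = 27,793.5 kg.
Burnout mass m_f = stage dry + payload = 27,793.5 + 13,500 = 41,293.5 kg.
Δv = v_e · ln(278,200/41,293.5) = 3000.0 × ln(6.737) = 3000.0 × 1.9076 ≈ 5723 m/s.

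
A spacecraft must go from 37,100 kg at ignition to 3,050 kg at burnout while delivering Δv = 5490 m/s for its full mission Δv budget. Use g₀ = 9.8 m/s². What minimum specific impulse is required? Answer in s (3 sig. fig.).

Isp ≈ 224 s

ln(m₀/m_f) = ln(37100/3050) = ln(12.16) = 2.4985.
v_e = Δv / ln(m₀/m_f) = 5490 / 2.4985 = 2197.3 m/s.
Isp = v_e / g₀ = 2197.3 / 9.8 = 224.2 s.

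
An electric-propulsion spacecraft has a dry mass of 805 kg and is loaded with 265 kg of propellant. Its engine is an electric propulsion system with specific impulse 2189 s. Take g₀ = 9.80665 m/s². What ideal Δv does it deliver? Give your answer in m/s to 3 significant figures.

v_e = Isp · g₀ = 2189 × 9.80665 = 21466.8 m/s.
m₀ = m_dry + m_prop = 805 + 265 = 1,070 kg.
Δv = v_e · ln(m₀/m_f) = 21466.8 × ln(1.329) = 21466.8 × 0.2846 ≈ 6108.8 m/s.

Δv ≈ 6110 m/s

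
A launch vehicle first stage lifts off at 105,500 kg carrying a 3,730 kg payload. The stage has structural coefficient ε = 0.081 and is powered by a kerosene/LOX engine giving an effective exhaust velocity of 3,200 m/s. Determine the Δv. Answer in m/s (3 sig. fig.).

Δv ≈ 6960 m/s

Stage wet mass = m₀ − payload = 105,500 − 3,730 = 101,770 kg.
Stage dry mass = ε × stage wet mass = 0.081 × 101,770 = 8,243.37 kg.
Burnout mass m_f = stage dry + payload = 8,243.37 + 3,730 = 11,973.37 kg.
From the ideal rocket equation, Δv = v_e · ln(105,500/11,973.37) = 3200.0 × ln(8.811) = 3200.0 × 2.1760 ≈ 6963 m/s.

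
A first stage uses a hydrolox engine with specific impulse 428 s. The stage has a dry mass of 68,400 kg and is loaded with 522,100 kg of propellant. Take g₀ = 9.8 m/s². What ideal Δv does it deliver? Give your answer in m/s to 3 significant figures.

Δv ≈ 9040 m/s

v_e = Isp · g₀ = 428 × 9.8 = 4194.4 m/s.
m₀ = m_dry + m_prop = 68,400 + 522,100 = 590,500 kg.
Δv = v_e · ln(m₀/m_f) = 4194.4 × ln(8.633) = 4194.4 × 2.1556 ≈ 9041.4 m/s.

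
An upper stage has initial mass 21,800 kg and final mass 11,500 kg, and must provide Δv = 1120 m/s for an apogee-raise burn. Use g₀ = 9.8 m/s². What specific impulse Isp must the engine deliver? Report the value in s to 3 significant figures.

ln(m₀/m_f) = ln(21800/11500) = ln(1.896) = 0.6396.
Using Δv = v_e ln(m₀/m_f): v_e = Δv / ln(m₀/m_f) = 1120 / 0.6396 = 1751.2 m/s.
Isp = v_e / g₀ = 1751.2 / 9.8 = 178.7 s.

Isp ≈ 179 s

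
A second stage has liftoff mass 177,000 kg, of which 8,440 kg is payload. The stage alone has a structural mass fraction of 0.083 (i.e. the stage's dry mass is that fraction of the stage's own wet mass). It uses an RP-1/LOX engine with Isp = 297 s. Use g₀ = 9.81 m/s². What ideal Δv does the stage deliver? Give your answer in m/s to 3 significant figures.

Δv ≈ 6020 m/s

Stage wet mass = m₀ − payload = 177,000 − 8,440 = 168,560 kg.
Stage dry mass = ε × stage wet mass = 0.083 × 168,560 = 13,990.5 kg.
Burnout mass m_f = stage dry + payload = 13,990.5 + 8,440 = 22,430.5 kg.
v_e = Isp · g₀ = 297 × 9.81 = 2913.6 m/s.
From the ideal rocket equation, Δv = v_e · ln(177,000/22,430.5) = 2913.6 × ln(7.891) = 2913.6 × 2.0657 ≈ 6019 m/s.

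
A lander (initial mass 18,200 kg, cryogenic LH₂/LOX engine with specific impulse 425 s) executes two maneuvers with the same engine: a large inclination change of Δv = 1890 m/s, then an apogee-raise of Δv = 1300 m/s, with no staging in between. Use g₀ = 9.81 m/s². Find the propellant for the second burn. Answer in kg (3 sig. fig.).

v_e = Isp · g₀ = 425 × 9.81 = 4169.2 m/s.
After the first burn: m = 18200 × exp(−1890/4169.2) = 18200 × 0.63552 = 11,566.5 kg.
After the second burn: m = 11,566.5 × exp(−1300/4169.2) = 11,566.5 × 0.73212 = 8,468.07 kg.
Second-burn propellant = 11,566.5 − 8,468.07 = 3,098.43 kg.

propellant for the second burn ≈ 3100 kg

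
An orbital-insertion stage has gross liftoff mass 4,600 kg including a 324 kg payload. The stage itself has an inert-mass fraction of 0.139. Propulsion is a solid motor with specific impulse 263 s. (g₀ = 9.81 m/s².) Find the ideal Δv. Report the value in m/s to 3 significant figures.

Stage wet mass = m₀ − payload = 4,600 − 324 = 4,276 kg.
Stage dry mass = ε × stage wet mass = 0.139 × 4,276 = 594.364 kg.
Burnout mass m_f = stage dry + payload = 594.364 + 324 = 918.364 kg.
v_e = Isp · g₀ = 263 × 9.81 = 2580.0 m/s.
Δv = v_e · ln(4,600/918.364) = 2580.0 × ln(5.009) = 2580.0 × 1.6112 ≈ 4157 m/s.

Δv ≈ 4160 m/s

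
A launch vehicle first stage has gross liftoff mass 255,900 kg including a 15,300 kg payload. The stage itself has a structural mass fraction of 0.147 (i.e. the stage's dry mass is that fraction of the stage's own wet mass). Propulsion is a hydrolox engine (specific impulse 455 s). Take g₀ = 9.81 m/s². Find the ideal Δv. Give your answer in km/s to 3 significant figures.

Stage wet mass = m₀ − payload = 255,900 − 15,300 = 240,600 kg.
Stage dry mass = ε × stage wet mass = 0.147 × 240,600 = 35,368.2 kg.
Burnout mass m_f = stage dry + payload = 35,368.2 + 15,300 = 50,668.2 kg.
v_e = Isp · g₀ = 455 × 9.81 = 4463.6 m/s.
Rocket equation: Δv = v_e · ln(255,900/50,668.2) = 4463.6 × ln(5.051) = 4463.6 × 1.6195 ≈ 7229 m/s.

Δv ≈ 7.23 km/s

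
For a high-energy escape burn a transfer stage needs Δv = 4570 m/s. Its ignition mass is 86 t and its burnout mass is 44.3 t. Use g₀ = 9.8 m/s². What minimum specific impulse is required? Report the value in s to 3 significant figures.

Isp ≈ 703 s

ln(m₀/m_f) = ln(86000/44300) = ln(1.941) = 0.6634.
From the ideal rocket equation, v_e = Δv / ln(m₀/m_f) = 4570 / 0.6634 = 6889.1 m/s.
Isp = v_e / g₀ = 6889.1 / 9.8 = 703.0 s.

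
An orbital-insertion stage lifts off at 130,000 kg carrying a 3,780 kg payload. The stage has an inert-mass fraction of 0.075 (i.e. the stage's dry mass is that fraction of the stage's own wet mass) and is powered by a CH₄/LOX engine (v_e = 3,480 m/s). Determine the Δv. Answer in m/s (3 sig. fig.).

Stage wet mass = m₀ − payload = 130,000 − 3,780 = 126,220 kg.
Stage dry mass = ε × stage wet mass = 0.075 × 126,220 = 9,466.5 kg.
Burnout mass m_f = stage dry + payload = 9,466.5 + 3,780 = 13,246.5 kg.
Δv = v_e · ln(130,000/13,246.5) = 3480.0 × ln(9.814) = 3480.0 × 2.2838 ≈ 7948 m/s.

Δv ≈ 7950 m/s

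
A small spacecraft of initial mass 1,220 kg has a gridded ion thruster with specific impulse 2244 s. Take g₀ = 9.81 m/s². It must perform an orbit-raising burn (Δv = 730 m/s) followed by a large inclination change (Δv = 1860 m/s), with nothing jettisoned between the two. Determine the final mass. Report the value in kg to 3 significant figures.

v_e = Isp · g₀ = 2244 × 9.81 = 22013.6 m/s.
After the first burn: m = 1220 × exp(−730/22013.6) = 1220 × 0.96738 = 1,180.2 kg.
After the second burn: m = 1,180.2 × exp(−1860/22013.6) = 1,180.2 × 0.91898 = 1,084.58 kg.

final mass ≈ 1080 kg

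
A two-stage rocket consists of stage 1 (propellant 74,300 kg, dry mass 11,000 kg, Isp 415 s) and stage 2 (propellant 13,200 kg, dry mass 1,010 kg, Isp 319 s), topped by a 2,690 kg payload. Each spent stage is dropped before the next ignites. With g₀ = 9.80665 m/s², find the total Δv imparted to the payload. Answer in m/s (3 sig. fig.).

Ignition mass of stage 1 = 74,300+11,000 + 13,200+1,010 + 2,690 = 102,200 kg.
Stage 1: m₀ = 102,200 kg, m_f = 102,200 − 74,300 = 27,900 kg; Δv = 415×9.80665×ln(3.663) = 4069.8×1.2983 ≈ 5284 m/s.
Stage 2: m₀ = 16,900 kg, m_f = 16,900 − 13,200 = 3,700 kg; Δv = 319×9.80665×ln(4.568) = 3128.3×1.5190 ≈ 4752 m/s.
Total Δv = 5284 + 4752 = 10036 m/s.

Δv ≈ 10000 m/s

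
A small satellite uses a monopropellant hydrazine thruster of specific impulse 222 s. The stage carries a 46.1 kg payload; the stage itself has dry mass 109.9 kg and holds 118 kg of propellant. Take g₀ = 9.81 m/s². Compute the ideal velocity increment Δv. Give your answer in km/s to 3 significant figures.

v_e = Isp · g₀ = 222 × 9.81 = 2177.8 m/s.
m₀ = payload + dry + propellant = 46.1 + 109.9 + 118 = 274 kg.
m_f = payload + dry = 46.1 + 109.9 = 156 kg.
Rocket equation: Δv = v_e · ln(m₀/m_f) = 2177.8 × ln(1.756) = 2177.8 × 0.5633 ≈ 1226.7 m/s.

Δv ≈ 1.23 km/s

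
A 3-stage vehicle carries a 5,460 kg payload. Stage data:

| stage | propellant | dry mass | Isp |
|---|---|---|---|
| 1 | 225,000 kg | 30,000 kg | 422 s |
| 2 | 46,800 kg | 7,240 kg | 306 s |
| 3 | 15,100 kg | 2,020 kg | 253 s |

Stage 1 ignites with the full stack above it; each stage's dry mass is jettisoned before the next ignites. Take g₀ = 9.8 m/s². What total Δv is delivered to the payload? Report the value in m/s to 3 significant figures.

Δv ≈ 10300 m/s

Ignition mass of stage 1 = 225,000+30,000 + 46,800+7,240 + 15,100+2,020 + 5,460 = 331,620 kg.
Stage 1: m₀ = 331,620 kg, m_f = 331,620 − 225,000 = 106,620 kg; Δv = 422×9.8×ln(3.11) = 4135.6×1.1347 ≈ 4693 m/s.
Stage 2: m₀ = 76,620 kg, m_f = 76,620 − 46,800 = 29,820 kg; Δv = 306×9.8×ln(2.569) = 2998.8×0.9437 ≈ 2830 m/s.
Stage 3: m₀ = 22,580 kg, m_f = 22,580 − 15,100 = 7,480 kg; Δv = 253×9.8×ln(3.019) = 2479.4×1.1048 ≈ 2739 m/s.
Total Δv = 4693 + 2830 + 2739 = 10262 m/s.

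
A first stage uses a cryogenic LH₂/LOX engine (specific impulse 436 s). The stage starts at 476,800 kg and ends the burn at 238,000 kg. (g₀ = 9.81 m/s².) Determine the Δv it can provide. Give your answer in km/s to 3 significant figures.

Δv ≈ 2.97 km/s

v_e = Isp · g₀ = 436 × 9.81 = 4277.2 m/s.
Δv = v_e · ln(m₀/m_f) = 4277.2 × ln(2.003) = 4277.2 × 0.6948 ≈ 2971.9 m/s.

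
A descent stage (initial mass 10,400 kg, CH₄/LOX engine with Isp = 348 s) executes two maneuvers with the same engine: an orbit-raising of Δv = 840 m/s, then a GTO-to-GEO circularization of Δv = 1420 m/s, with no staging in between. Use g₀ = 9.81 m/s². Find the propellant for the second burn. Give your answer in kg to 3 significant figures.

v_e = Isp · g₀ = 348 × 9.81 = 3413.9 m/s.
After the first burn: m = 10400 × exp(−840/3413.9) = 10400 × 0.78188 = 8,131.55 kg.
After the second burn: m = 8,131.55 × exp(−1420/3413.9) = 8,131.55 × 0.65971 = 5,364.46 kg.
Second-burn propellant = 8,131.55 − 5,364.46 = 2,767.09 kg.

propellant for the second burn ≈ 2770 kg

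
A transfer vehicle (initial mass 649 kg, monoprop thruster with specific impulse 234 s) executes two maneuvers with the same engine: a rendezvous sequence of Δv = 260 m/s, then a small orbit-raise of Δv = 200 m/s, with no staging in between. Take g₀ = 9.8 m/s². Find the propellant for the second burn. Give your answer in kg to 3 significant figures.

propellant for the second burn ≈ 48.4 kg

v_e = Isp · g₀ = 234 × 9.8 = 2293.2 m/s.
After the first burn: m = 649 × exp(−260/2293.2) = 649 × 0.89281 = 579.434 kg.
After the second burn: m = 579.434 × exp(−200/2293.2) = 579.434 × 0.91648 = 531.04 kg.
Second-burn propellant = 579.434 − 531.04 = 48.394 kg.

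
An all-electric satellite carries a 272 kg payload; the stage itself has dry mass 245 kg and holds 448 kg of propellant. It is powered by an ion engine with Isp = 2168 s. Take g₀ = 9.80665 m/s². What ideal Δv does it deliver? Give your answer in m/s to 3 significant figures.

Δv ≈ 13300 m/s

v_e = Isp · g₀ = 2168 × 9.80665 = 21260.8 m/s.
m₀ = payload + dry + propellant = 272 + 245 + 448 = 965 kg.
m_f = payload + dry = 272 + 245 = 517 kg.
From the ideal rocket equation, Δv = v_e · ln(m₀/m_f) = 21260.8 × ln(1.867) = 21260.8 × 0.6241 ≈ 13268.6 m/s.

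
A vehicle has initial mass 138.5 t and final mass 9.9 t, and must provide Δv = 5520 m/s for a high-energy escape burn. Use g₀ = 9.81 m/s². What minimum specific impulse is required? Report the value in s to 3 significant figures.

Isp ≈ 213 s

ln(m₀/m_f) = ln(138500/9900) = ln(13.99) = 2.6383.
v_e = Δv / ln(m₀/m_f) = 5520 / 2.6383 = 2092.2 m/s.
Isp = v_e / g₀ = 2092.2 / 9.81 = 213.3 s.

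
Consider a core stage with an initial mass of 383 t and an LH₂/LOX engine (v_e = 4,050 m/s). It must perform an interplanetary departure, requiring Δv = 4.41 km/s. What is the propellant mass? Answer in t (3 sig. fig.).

propellant mass ≈ 254 t

By the Tsiolkovsky rocket equation, m₀/m_f = exp(Δv / v_e) = exp(4410 / 4050.0) = exp(1.0889) = 2.9710.
m_f = 383 / 2.9710 = 128.913 t, so propellant = m₀ − m_f = 383 − 128.913 = 254.087 t.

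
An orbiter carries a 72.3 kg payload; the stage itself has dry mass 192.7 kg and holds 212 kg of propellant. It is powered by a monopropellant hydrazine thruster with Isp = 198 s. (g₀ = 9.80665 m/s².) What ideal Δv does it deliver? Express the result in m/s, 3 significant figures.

v_e = Isp · g₀ = 198 × 9.80665 = 1941.7 m/s.
m₀ = payload + dry + propellant = 72.3 + 192.7 + 212 = 477 kg.
m_f = payload + dry = 72.3 + 192.7 = 265 kg.
Δv = v_e · ln(m₀/m_f) = 1941.7 × ln(1.8) = 1941.7 × 0.5878 ≈ 1141.3 m/s.

Δv ≈ 1140 m/s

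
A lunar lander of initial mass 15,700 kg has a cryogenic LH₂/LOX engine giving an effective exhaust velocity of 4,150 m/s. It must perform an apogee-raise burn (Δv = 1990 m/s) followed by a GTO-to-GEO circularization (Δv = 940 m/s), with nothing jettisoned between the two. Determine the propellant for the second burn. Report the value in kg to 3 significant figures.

propellant for the second burn ≈ 1970 kg

After the first burn: m = 15700 × exp(−1990/4150.0) = 15700 × 0.61908 = 9,719.56 kg.
After the second burn: m = 9,719.56 × exp(−940/4150.0) = 9,719.56 × 0.79731 = 7,749.5 kg.
Second-burn propellant = 9,719.56 − 7,749.5 = 1,970.06 kg.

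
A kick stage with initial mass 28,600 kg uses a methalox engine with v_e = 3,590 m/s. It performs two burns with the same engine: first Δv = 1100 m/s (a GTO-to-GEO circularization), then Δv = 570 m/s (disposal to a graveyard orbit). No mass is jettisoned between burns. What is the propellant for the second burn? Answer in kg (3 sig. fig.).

propellant for the second burn ≈ 3090 kg

After the first burn: m = 28600 × exp(−1100/3590.0) = 28600 × 0.73609 = 21,052.2 kg.
After the second burn: m = 21,052.2 × exp(−570/3590.0) = 21,052.2 × 0.85319 = 17,961.5 kg.
Second-burn propellant = 21,052.2 − 17,961.5 = 3,090.7 kg.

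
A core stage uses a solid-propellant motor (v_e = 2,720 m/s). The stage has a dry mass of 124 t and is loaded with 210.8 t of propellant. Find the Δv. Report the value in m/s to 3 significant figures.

m₀ = m_dry + m_prop = 124 + 210.8 = 334.8 t.
Δv = v_e · ln(m₀/m_f) = 2720.0 × ln(2.7) = 2720.0 × 0.9933 ≈ 2701.6 m/s.

Δv ≈ 2700 m/s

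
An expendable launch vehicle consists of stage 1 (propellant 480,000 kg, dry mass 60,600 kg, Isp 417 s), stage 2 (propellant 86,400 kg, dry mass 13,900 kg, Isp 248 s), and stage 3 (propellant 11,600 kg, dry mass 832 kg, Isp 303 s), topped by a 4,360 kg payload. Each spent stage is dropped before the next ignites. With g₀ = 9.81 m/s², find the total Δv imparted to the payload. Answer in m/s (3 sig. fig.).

Δv ≈ 12100 m/s

Ignition mass of stage 1 = 480,000+60,600 + 86,400+13,900 + 11,600+832 + 4,360 = 657,692 kg.
Stage 1: m₀ = 657,692 kg, m_f = 657,692 − 480,000 = 177,692 kg; Δv = 417×9.81×ln(3.701) = 4090.8×1.3087 ≈ 5354 m/s.
Stage 2: m₀ = 117,092 kg, m_f = 117,092 − 86,400 = 30,692 kg; Δv = 248×9.81×ln(3.815) = 2432.9×1.3390 ≈ 3258 m/s.
Stage 3: m₀ = 16,792 kg, m_f = 16,792 − 11,600 = 5,192 kg; Δv = 303×9.81×ln(3.234) = 2972.4×1.1738 ≈ 3489 m/s.
Total Δv = 5354 + 3258 + 3489 = 12101 m/s.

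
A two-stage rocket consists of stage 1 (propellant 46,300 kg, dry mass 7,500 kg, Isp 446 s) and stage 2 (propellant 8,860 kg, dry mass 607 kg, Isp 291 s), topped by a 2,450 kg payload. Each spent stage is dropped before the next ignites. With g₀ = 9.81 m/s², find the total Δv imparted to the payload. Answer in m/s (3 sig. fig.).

Ignition mass of stage 1 = 46,300+7,500 + 8,860+607 + 2,450 = 65,717 kg.
Stage 1: m₀ = 65,717 kg, m_f = 65,717 − 46,300 = 19,417 kg; Δv = 446×9.81×ln(3.385) = 4375.3×1.2192 ≈ 5334 m/s.
Stage 2: m₀ = 11,917 kg, m_f = 11,917 − 8,860 = 3,057 kg; Δv = 291×9.81×ln(3.898) = 2854.7×1.3605 ≈ 3884 m/s.
Total Δv = 5334 + 3884 = 9218 m/s.

Δv ≈ 9220 m/s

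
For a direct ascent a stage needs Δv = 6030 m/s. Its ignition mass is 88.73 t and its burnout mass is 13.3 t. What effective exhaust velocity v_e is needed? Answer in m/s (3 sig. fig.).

v_e ≈ 3180 m/s

ln(m₀/m_f) = ln(88730/13300) = ln(6.671) = 1.8978.
v_e = Δv / ln(m₀/m_f) = 6030 / 1.8978 = 3177.3 m/s.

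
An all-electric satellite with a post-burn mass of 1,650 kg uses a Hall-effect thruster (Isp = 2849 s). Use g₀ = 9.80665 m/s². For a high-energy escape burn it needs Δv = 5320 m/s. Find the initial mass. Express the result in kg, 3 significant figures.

v_e = Isp · g₀ = 2849 × 9.80665 = 27939.1 m/s.
m₀/m_f = exp(Δv / v_e) = exp(5320 / 27939.1) = exp(0.1904) = 1.2098.
m₀ = m_f × 1.2098 = 1,650 × 1.2098 = 1,996.17 kg.

initial mass ≈ 2000 kg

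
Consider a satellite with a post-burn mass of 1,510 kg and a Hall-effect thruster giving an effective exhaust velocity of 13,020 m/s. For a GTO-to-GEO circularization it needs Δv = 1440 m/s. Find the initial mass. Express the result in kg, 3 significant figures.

initial mass ≈ 1690 kg

Using Δv = v_e ln(m₀/m_f): m₀/m_f = exp(Δv / v_e) = exp(1440 / 13020.0) = exp(0.1106) = 1.1169.
m₀ = m_f × 1.1169 = 1,510 × 1.1169 = 1,686.52 kg.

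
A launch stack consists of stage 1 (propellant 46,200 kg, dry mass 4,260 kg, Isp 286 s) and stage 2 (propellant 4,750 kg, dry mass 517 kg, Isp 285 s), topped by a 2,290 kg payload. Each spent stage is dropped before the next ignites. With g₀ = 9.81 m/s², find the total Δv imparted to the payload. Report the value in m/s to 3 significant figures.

Ignition mass of stage 1 = 46,200+4,260 + 4,750+517 + 2,290 = 58,017 kg.
Stage 1: m₀ = 58,017 kg, m_f = 58,017 − 46,200 = 11,817 kg; Δv = 286×9.81×ln(4.91) = 2805.7×1.5912 ≈ 4464 m/s.
Stage 2: m₀ = 7,557 kg, m_f = 7,557 − 4,750 = 2,807 kg; Δv = 285×9.81×ln(2.692) = 2795.9×0.9904 ≈ 2769 m/s.
Total Δv = 4464 + 2769 = 7233 m/s.

Δv ≈ 7230 m/s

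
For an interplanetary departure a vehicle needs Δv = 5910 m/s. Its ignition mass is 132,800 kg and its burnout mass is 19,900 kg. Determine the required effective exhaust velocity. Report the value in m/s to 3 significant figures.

v_e ≈ 3110 m/s

ln(m₀/m_f) = ln(132800/19900) = ln(6.673) = 1.8981.
From the ideal rocket equation, v_e = Δv / ln(m₀/m_f) = 5910 / 1.8981 = 3113.6 m/s.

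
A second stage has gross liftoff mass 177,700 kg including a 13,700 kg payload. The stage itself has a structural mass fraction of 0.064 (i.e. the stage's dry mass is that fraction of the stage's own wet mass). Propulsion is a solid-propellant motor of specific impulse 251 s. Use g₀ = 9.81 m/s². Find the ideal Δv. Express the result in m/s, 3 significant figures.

Δv ≈ 4910 m/s

Stage wet mass = m₀ − payload = 177,700 − 13,700 = 164,000 kg.
Stage dry mass = ε × stage wet mass = 0.064 × 164,000 = 10,496 kg.
Burnout mass m_f = stage dry + payload = 10,496 + 13,700 = 24,196 kg.
v_e = Isp · g₀ = 251 × 9.81 = 2462.3 m/s.
Δv = v_e · ln(177,700/24,196) = 2462.3 × ln(7.344) = 2462.3 × 1.9939 ≈ 4910 m/s.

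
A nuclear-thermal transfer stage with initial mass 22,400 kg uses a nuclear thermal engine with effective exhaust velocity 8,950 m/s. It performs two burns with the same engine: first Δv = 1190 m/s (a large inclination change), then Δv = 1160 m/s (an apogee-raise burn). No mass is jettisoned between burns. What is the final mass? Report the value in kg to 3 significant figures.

final mass ≈ 17200 kg

After the first burn: m = 22400 × exp(−1190/8950.0) = 22400 × 0.87550 = 19,611.2 kg.
After the second burn: m = 19,611.2 × exp(−1160/8950.0) = 19,611.2 × 0.87844 = 17,227.3 kg.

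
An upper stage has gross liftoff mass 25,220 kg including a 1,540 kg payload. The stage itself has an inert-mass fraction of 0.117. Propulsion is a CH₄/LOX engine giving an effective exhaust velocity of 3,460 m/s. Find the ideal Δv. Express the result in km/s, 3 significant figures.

Δv ≈ 6.11 km/s

Stage wet mass = m₀ − payload = 25,220 − 1,540 = 23,680 kg.
Stage dry mass = ε × stage wet mass = 0.117 × 23,680 = 2,770.56 kg.
Burnout mass m_f = stage dry + payload = 2,770.56 + 1,540 = 4,310.56 kg.
Δv = v_e · ln(25,220/4,310.56) = 3460.0 × ln(5.851) = 3460.0 × 1.7666 ≈ 6112 m/s.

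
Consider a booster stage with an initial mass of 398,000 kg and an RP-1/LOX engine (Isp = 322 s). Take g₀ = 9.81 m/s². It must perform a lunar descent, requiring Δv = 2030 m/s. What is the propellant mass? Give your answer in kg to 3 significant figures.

v_e = Isp · g₀ = 322 × 9.81 = 3158.8 m/s.
From the ideal rocket equation, m₀/m_f = exp(Δv / v_e) = exp(2030 / 3158.8) = exp(0.6426) = 1.9015.
m_f = 398,000 / 1.9015 = 209,308 kg, so propellant = m₀ − m_f = 398,000 − 209,308 = 188,692 kg.

propellant mass ≈ 189000 kg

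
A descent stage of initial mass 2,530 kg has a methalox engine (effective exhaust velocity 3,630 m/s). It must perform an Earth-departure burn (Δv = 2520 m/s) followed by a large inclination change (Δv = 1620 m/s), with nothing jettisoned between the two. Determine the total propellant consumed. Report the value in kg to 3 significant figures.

total propellant consumed ≈ 1720 kg

After the first burn: m = 2530 × exp(−2520/3630.0) = 2530 × 0.49947 = 1,263.66 kg.
After the second burn: m = 1,263.66 × exp(−1620/3630.0) = 1,263.66 × 0.64000 = 808.742 kg.
Total propellant = m₀ − m_final = 2530 − 808.742 = 1,721.258 kg.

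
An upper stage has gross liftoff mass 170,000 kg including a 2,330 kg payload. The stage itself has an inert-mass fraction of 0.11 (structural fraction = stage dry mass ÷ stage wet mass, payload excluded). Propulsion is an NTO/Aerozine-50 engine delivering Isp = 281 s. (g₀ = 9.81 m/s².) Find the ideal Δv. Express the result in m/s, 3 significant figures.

Δv ≈ 5790 m/s

Stage wet mass = m₀ − payload = 170,000 − 2,330 = 167,670 kg.
Stage dry mass = ε × stage wet mass = 0.11 × 167,670 = 18,443.7 kg.
Burnout mass m_f = stage dry + payload = 18,443.7 + 2,330 = 20,773.7 kg.
v_e = Isp · g₀ = 281 × 9.81 = 2756.6 m/s.
From the ideal rocket equation, Δv = v_e · ln(170,000/20,773.7) = 2756.6 × ln(8.183) = 2756.6 × 2.1021 ≈ 5795 m/s.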